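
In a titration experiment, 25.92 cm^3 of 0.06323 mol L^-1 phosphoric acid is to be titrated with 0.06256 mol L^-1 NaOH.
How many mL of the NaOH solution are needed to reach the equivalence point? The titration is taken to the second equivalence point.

52.40 mL

H3PO4 + 2 NaOH → Na2HPO4 + 2 H2O
n(H3PO4) = 0.02592 L × 0.06323 mol/L = 1.639 × 10^-3 mol
From the 2:1 stoichiometry, n(NaOH) = 2/1 × 1.639 × 10^-3 = 3.278 × 10^-3 mol
V(NaOH) = 3.278 × 10^-3 mol / 0.06256 mol/L = 0.05240 L = 52.40 mL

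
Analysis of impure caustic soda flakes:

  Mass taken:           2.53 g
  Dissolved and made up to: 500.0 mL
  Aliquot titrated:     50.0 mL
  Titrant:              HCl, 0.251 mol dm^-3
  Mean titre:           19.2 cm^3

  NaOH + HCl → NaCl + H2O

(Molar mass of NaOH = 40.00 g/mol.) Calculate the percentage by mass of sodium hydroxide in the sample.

76.2 %

n(HCl) per titration = 0.0192 × 0.251 = 4.82 × 10^-3 mol
n(NaOH) in each aliquot = 4.82 × 10^-3 mol (1:1 ratio)
n(NaOH) in the whole flask = 4.82 × 10^-3 × 500.0/50.0 = 0.0482 mol
mass of NaOH = 0.0482 × 40.00 = 1.93 g
% NaOH = 1.93 / 2.53 × 100 = 76.2 %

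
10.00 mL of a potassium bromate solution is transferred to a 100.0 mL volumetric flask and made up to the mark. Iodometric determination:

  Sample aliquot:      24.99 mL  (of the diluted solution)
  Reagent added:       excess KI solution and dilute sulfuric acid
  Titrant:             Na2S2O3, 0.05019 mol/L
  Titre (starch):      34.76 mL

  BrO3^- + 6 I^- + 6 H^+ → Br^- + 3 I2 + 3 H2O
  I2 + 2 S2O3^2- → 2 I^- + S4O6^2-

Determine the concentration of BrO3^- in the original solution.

n(S2O3^2-) = 0.03476 × 0.05019 = 1.745 × 10^-3 mol
n(I2) = n(S2O3^2-)/2 = 8.723 × 10^-4 mol
From the 1:3 ratio, n(BrO3^-) in the aliquot = 1/3 × 8.723 × 10^-4 = 2.908 × 10^-4 mol
[BrO3^-]_dilute = 2.908 × 10^-4 / 0.02499 = 0.01164 mol/L
[BrO3^-]_original = 0.01164 × 100.0/10.00 = 0.1164 mol/L

0.1164 mol/L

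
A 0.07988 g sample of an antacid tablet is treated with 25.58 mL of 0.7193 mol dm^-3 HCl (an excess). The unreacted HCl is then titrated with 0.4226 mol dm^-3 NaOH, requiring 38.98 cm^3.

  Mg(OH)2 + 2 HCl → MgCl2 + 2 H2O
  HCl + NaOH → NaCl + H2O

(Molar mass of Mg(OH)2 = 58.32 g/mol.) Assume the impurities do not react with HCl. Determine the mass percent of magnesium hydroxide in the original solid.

n(HCl) added = 0.02558 × 0.7193 = 0.01840 mol
n(NaOH) used in back-titration = 0.03898 × 0.4226 = 0.01647 mol
n(HCl) left over = 0.01647 mol (1:1 ratio)
n(HCl) consumed by analyte = 0.01840 − 0.01647 = 1.927 × 10^-3 mol
From the 1:2 ratio, n(Mg(OH)2) = 1/2 × 1.927 × 10^-3 = 9.634 × 10^-4 mol
mass of Mg(OH)2 = 9.634 × 10^-4 × 58.32 = 0.05618 g
% Mg(OH)2 = 0.05618 / 0.07988 × 100 = 70.34 %

70.34 %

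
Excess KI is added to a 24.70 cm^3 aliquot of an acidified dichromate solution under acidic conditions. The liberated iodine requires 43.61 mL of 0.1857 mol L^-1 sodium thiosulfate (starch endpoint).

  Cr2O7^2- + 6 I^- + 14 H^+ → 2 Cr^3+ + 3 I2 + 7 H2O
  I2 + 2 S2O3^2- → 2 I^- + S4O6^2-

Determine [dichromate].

0.05464 mol/L

n(S2O3^2-) = 0.04361 × 0.1857 = 8.098 × 10^-3 mol
n(I2) = n(S2O3^2-)/2 = 4.049 × 10^-3 mol
From the 1:3 ratio, n(Cr2O7^2-) in the aliquot = 1/3 × 4.049 × 10^-3 = 1.350 × 10^-3 mol
[Cr2O7^2-] = 1.350 × 10^-3 / 0.02470 = 0.05464 mol/L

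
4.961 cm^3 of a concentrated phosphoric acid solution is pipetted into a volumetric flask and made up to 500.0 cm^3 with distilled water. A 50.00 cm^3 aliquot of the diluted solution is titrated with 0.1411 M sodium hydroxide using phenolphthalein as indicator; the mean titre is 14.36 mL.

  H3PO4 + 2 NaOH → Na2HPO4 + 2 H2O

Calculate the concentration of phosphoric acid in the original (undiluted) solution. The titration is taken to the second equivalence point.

2.042 M

n(NaOH) = 0.01436 × 0.1411 = 2.026 × 10^-3 mol
From the 1:2 ratio, n(H3PO4) in the aliquot = 1/2 × 2.026 × 10^-3 = 1.013 × 10^-3 mol
[H3PO4]_dilute = 1.013 × 10^-3 / 0.05000 = 0.02026 mol/L
Dilution factor = 500.0 / 4.961 = 100.8
[H3PO4]_stock = 0.02026 × 100.8 = 2.042 mol/L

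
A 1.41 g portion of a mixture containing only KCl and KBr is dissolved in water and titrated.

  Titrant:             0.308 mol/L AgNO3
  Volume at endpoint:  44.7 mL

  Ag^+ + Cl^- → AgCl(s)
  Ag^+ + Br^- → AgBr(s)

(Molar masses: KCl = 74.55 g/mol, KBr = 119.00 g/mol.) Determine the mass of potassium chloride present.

n(AgNO3) = 0.0447 × 0.308 = 0.0138 mol
Let x = n(KCl), y = n(KBr).
Titrant: 1x + 1y = 0.0138;  mass: 74.55x + 119.00y = 1.41
Solving, x = 5.14 × 10^-3 mol, y = 8.63 × 10^-3 mol
mass of KCl = 5.14 × 10^-3 × 74.55 = 0.383 g

0.383 g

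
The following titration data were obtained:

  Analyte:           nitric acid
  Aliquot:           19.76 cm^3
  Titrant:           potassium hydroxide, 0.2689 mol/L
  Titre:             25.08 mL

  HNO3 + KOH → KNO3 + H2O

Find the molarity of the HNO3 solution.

n(KOH) = 0.02508 L × 0.2689 mol/L = 6.744 × 10^-3 mol
n(HNO3) = 6.744 × 10^-3 mol (1:1 mole ratio)
[HNO3] = 6.744 × 10^-3 mol / 0.01976 L = 0.3413 mol/L

0.3413 mol/L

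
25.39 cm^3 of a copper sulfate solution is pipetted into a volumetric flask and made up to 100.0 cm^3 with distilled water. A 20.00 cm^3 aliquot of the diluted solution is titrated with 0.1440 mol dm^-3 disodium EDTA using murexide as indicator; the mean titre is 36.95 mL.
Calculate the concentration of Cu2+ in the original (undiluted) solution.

Cu^2+ + EDTA^4- → [Cu(EDTA)]^2-
n(EDTA) = 0.03695 × 0.1440 = 5.321 × 10^-3 mol
n(Cu2+) in the aliquot = 5.321 × 10^-3 mol (1:1 ratio)
[Cu2+]_dilute = 5.321 × 10^-3 / 0.02000 = 0.2660 mol/L
Dilution factor = 100.0 / 25.39 = 3.939
[Cu2+]_stock = 0.2660 × 3.939 = 1.048 mol/L

1.048 mol/L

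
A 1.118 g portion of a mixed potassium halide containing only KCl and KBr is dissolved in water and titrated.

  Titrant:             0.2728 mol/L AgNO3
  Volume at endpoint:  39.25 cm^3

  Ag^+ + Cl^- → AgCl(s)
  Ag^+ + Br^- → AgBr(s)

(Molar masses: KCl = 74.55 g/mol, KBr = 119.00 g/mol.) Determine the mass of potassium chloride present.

n(AgNO3) = 0.03925 × 0.2728 = 0.01071 mol
Let x = n(KCl), y = n(KBr).
Titrant: 1x + 1y = 0.01071;  mass: 74.55x + 119.00y = 1.118
Solving, x = 3.514 × 10^-3 mol, y = 7.194 × 10^-3 mol
mass of KCl = 3.514 × 10^-3 × 74.55 = 0.2619 g

0.2619 g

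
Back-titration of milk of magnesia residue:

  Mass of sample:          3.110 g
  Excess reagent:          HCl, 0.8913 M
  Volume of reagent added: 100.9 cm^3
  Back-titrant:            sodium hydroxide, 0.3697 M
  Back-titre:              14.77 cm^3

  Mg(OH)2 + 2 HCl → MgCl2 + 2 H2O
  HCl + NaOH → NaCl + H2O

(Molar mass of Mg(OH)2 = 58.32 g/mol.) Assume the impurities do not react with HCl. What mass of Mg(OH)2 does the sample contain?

2.463 g

n(HCl) added = 0.1009 × 0.8913 = 0.08993 mol
n(NaOH) used in back-titration = 0.01477 × 0.3697 = 5.460 × 10^-3 mol
n(HCl) left over = 5.460 × 10^-3 mol (1:1 ratio)
n(HCl) consumed by analyte = 0.08993 − 5.460 × 10^-3 = 0.08447 mol
From the 1:2 ratio, n(Mg(OH)2) = 1/2 × 0.08447 = 0.04224 mol
mass of Mg(OH)2 = 0.04224 × 58.32 = 2.463 g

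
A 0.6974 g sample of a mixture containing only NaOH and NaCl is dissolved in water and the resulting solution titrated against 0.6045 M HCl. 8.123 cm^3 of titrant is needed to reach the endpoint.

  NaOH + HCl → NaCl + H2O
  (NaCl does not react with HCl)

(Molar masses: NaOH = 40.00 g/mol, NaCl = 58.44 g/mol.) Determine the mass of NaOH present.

n(HCl) = 0.008123 × 0.6045 = 4.910 × 10^-3 mol
Let x = n(NaOH), y = n(NaCl).
Titrant: 1x = 4.910 × 10^-3;  mass: 40.00x + 58.44y = 0.6974
Solving, x = 4.910 × 10^-3 mol, y = 8.573 × 10^-3 mol
mass of NaOH = 4.910 × 10^-3 × 40.00 = 0.1964 g

0.1964 g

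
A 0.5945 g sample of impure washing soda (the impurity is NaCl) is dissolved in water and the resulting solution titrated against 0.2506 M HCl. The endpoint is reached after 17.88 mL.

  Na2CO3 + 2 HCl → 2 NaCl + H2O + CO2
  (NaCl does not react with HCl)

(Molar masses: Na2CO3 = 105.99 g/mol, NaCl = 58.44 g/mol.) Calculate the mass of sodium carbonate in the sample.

0.2375 g

n(HCl) = 0.01788 × 0.2506 = 4.481 × 10^-3 mol
Let x = n(Na2CO3), y = n(NaCl).
Titrant: 2x = 4.481 × 10^-3;  mass: 105.99x + 58.44y = 0.5945
Solving, x = 2.240 × 10^-3 mol, y = 6.110 × 10^-3 mol
mass of Na2CO3 = 2.240 × 10^-3 × 105.99 = 0.2375 g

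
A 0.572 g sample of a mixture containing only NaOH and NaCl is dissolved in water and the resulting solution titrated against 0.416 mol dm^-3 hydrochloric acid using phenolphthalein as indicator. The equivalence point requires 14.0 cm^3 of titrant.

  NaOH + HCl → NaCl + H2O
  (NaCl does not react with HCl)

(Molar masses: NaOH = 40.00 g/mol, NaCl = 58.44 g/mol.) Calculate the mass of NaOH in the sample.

n(HCl) = 0.0140 × 0.416 = 5.82 × 10^-3 mol
Let x = n(NaOH), y = n(NaCl).
Titrant: 1x = 5.82 × 10^-3;  mass: 40.00x + 58.44y = 0.572
Solving, x = 5.82 × 10^-3 mol, y = 5.80 × 10^-3 mol
mass of NaOH = 5.82 × 10^-3 × 40.00 = 0.233 g

0.233 g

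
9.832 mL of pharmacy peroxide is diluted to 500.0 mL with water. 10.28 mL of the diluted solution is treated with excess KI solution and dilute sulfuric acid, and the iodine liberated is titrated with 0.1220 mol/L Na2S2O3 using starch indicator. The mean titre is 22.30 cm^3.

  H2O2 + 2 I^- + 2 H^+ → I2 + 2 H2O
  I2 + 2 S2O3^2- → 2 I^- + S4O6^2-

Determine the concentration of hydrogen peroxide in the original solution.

n(S2O3^2-) = 0.02230 × 0.1220 = 2.721 × 10^-3 mol
n(I2) = n(S2O3^2-)/2 = 1.360 × 10^-3 mol
n(H2O2) in the aliquot = 1.360 × 10^-3 mol (1:1 ratio)
[H2O2]_dilute = 1.360 × 10^-3 / 0.01028 = 0.1323 mol/L
[H2O2]_original = 0.1323 × 500.0/9.832 = 6.729 mol/L

6.729 mol/L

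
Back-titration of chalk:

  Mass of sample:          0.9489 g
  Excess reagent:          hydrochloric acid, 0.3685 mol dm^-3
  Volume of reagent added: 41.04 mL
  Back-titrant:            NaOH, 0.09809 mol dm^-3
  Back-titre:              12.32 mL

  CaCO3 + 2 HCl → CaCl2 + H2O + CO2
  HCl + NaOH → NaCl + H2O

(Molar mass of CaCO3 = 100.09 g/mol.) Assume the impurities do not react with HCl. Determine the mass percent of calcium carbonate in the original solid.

73.39 %

n(HCl) added = 0.04104 × 0.3685 = 0.01512 mol
n(NaOH) used in back-titration = 0.01232 × 0.09809 = 1.208 × 10^-3 mol
n(HCl) left over = 1.208 × 10^-3 mol (1:1 ratio)
n(HCl) consumed by analyte = 0.01512 − 1.208 × 10^-3 = 0.01391 mol
From the 1:2 ratio, n(CaCO3) = 1/2 × 0.01391 = 6.957 × 10^-3 mol
mass of CaCO3 = 6.957 × 10^-3 × 100.09 = 0.6964 g
% CaCO3 = 0.6964 / 0.9489 × 100 = 73.39 %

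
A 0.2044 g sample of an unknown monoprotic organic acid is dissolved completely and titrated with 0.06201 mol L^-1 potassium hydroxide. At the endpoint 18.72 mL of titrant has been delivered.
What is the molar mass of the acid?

n(KOH) = 0.01872 L × 0.06201 mol/L = 1.161 × 10^-3 mol
n(HA) = 1.161 × 10^-3 mol (1:1 ratio)
M = m / n = 0.2044 g / 1.161 × 10^-3 mol = 176.1 g/mol

176.1 g/mol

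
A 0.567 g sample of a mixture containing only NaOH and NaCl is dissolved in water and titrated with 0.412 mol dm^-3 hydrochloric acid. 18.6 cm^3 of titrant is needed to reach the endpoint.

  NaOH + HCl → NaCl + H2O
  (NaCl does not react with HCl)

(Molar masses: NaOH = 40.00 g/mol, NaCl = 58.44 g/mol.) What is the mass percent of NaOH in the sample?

n(HCl) = 0.0186 × 0.412 = 7.66 × 10^-3 mol
Let x = n(NaOH), y = n(NaCl).
Titrant: 1x = 7.66 × 10^-3;  mass: 40.00x + 58.44y = 0.567
Solving, x = 7.66 × 10^-3 mol, y = 4.46 × 10^-3 mol
mass of NaOH = 7.66 × 10^-3 × 40.00 = 0.307 g
% NaOH = 0.307 / 0.567 × 100 = 54.1 %

54.1 %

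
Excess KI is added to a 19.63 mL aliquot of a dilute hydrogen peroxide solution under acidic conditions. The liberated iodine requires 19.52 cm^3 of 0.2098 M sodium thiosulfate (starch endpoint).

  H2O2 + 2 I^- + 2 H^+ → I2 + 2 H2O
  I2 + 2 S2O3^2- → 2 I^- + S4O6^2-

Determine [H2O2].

0.1043 M

n(S2O3^2-) = 0.01952 × 0.2098 = 4.095 × 10^-3 mol
n(I2) = n(S2O3^2-)/2 = 2.048 × 10^-3 mol
n(H2O2) in the aliquot = 2.048 × 10^-3 mol (1:1 ratio)
[H2O2] = 2.048 × 10^-3 / 0.01963 = 0.1043 mol/L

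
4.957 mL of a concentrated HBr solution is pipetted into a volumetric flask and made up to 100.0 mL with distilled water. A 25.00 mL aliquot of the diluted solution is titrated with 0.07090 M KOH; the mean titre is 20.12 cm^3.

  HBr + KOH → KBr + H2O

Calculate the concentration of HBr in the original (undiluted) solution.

n(KOH) = 0.02012 × 0.07090 = 1.427 × 10^-3 mol
n(HBr) in the aliquot = 1.427 × 10^-3 mol (1:1 ratio)
[HBr]_dilute = 1.427 × 10^-3 / 0.02500 = 0.05706 mol/L
Dilution factor = 100.0 / 4.957 = 20.17
[HBr]_stock = 0.05706 × 20.17 = 1.151 mol/L

1.151 M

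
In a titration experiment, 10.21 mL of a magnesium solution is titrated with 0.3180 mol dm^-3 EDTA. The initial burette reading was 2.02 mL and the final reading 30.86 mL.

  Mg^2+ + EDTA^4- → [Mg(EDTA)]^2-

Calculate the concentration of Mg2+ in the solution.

0.8982 mol/L

n(EDTA) = 0.02884 L × 0.3180 mol/L = 9.171 × 10^-3 mol
n(Mg2+) = 9.171 × 10^-3 mol (1:1 mole ratio)
[Mg2+] = 9.171 × 10^-3 mol / 0.01021 L = 0.8982 mol/L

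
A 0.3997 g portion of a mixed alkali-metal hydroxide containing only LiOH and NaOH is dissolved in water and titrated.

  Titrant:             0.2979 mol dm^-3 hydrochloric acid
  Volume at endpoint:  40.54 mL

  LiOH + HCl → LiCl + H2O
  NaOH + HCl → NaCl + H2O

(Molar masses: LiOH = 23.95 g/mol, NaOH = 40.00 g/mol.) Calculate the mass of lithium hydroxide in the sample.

0.1244 g

n(HCl) = 0.04054 × 0.2979 = 0.01208 mol
Let x = n(LiOH), y = n(NaOH).
Titrant: 1x + 1y = 0.01208;  mass: 23.95x + 40.00y = 0.3997
Solving, x = 5.195 × 10^-3 mol, y = 6.882 × 10^-3 mol
mass of LiOH = 5.195 × 10^-3 × 23.95 = 0.1244 g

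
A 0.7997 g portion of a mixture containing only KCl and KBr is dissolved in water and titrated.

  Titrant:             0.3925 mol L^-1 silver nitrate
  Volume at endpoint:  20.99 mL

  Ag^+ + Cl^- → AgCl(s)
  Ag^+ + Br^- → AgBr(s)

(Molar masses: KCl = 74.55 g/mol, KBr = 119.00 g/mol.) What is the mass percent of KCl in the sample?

37.90 %

n(AgNO3) = 0.02099 × 0.3925 = 8.239 × 10^-3 mol
Let x = n(KCl), y = n(KBr).
Titrant: 1x + 1y = 8.239 × 10^-3;  mass: 74.55x + 119.00y = 0.7997
Solving, x = 4.065 × 10^-3 mol, y = 4.174 × 10^-3 mol
mass of KCl = 4.065 × 10^-3 × 74.55 = 0.3030 g
% KCl = 0.3030 / 0.7997 × 100 = 37.90 %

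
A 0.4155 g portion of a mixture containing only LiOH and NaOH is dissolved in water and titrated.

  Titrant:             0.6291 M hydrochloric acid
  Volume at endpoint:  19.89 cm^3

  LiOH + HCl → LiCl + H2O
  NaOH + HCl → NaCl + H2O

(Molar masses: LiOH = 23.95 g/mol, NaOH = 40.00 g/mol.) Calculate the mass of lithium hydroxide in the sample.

0.1269 g

n(HCl) = 0.01989 × 0.6291 = 0.01251 mol
Let x = n(LiOH), y = n(NaOH).
Titrant: 1x + 1y = 0.01251;  mass: 23.95x + 40.00y = 0.4155
Solving, x = 5.297 × 10^-3 mol, y = 7.216 × 10^-3 mol
mass of LiOH = 5.297 × 10^-3 × 23.95 = 0.1269 g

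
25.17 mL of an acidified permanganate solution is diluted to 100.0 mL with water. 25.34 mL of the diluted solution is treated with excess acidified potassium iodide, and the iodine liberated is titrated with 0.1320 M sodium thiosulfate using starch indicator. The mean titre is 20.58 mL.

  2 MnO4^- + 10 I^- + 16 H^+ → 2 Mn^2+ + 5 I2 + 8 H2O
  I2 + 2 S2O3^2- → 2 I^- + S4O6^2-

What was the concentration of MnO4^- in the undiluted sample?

0.08518 M

n(S2O3^2-) = 0.02058 × 0.1320 = 2.717 × 10^-3 mol
n(I2) = n(S2O3^2-)/2 = 1.358 × 10^-3 mol
From the 2:5 ratio, n(MnO4^-) in the aliquot = 2/5 × 1.358 × 10^-3 = 5.433 × 10^-4 mol
[MnO4^-]_dilute = 5.433 × 10^-4 / 0.02534 = 0.02144 mol/L
[MnO4^-]_original = 0.02144 × 100.0/25.17 = 0.08518 mol/L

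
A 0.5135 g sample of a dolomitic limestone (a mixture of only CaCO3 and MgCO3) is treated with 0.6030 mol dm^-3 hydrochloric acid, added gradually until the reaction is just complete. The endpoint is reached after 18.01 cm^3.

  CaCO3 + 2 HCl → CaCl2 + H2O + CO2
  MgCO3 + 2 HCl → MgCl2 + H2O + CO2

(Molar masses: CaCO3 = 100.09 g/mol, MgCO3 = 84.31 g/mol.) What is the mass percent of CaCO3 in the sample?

68.80 %

n(HCl) = 0.01801 × 0.6030 = 0.01086 mol
Let x = n(CaCO3), y = n(MgCO3).
Titrant: 2x + 2y = 0.01086;  mass: 100.09x + 84.31y = 0.5135
Solving, x = 3.529 × 10^-3 mol, y = 1.901 × 10^-3 mol
mass of CaCO3 = 3.529 × 10^-3 × 100.09 = 0.3533 g
% CaCO3 = 0.3533 / 0.5135 × 100 = 68.80 %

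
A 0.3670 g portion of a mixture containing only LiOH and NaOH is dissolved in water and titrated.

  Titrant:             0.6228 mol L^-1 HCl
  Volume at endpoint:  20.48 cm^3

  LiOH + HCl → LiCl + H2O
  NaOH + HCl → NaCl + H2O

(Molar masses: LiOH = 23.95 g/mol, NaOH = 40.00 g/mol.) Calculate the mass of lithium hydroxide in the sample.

0.2137 g

n(HCl) = 0.02048 × 0.6228 = 0.01275 mol
Let x = n(LiOH), y = n(NaOH).
Titrant: 1x + 1y = 0.01275;  mass: 23.95x + 40.00y = 0.3670
Solving, x = 8.922 × 10^-3 mol, y = 3.833 × 10^-3 mol
mass of LiOH = 8.922 × 10^-3 × 23.95 = 0.2137 g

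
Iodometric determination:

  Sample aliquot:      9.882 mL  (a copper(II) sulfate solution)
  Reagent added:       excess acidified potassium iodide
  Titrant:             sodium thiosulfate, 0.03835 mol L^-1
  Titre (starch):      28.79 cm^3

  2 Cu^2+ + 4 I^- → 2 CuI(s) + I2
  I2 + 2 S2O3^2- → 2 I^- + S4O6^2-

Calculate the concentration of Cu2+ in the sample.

n(S2O3^2-) = 0.02879 × 0.03835 = 1.104 × 10^-3 mol
n(I2) = n(S2O3^2-)/2 = 5.520 × 10^-4 mol
From the 2:1 ratio, n(Cu2+) in the aliquot = 2/1 × 5.520 × 10^-4 = 1.104 × 10^-3 mol
[Cu2+] = 1.104 × 10^-3 / 0.009882 = 0.1117 mol/L

0.1117 mol/L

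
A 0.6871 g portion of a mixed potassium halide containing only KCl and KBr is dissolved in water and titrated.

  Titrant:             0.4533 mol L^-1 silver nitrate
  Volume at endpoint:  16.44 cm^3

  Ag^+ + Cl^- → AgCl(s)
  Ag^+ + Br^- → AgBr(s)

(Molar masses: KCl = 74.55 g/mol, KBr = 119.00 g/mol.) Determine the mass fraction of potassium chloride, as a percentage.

n(AgNO3) = 0.01644 × 0.4533 = 7.452 × 10^-3 mol
Let x = n(KCl), y = n(KBr).
Titrant: 1x + 1y = 7.452 × 10^-3;  mass: 74.55x + 119.00y = 0.6871
Solving, x = 4.493 × 10^-3 mol, y = 2.959 × 10^-3 mol
mass of KCl = 4.493 × 10^-3 × 74.55 = 0.3350 g
% KCl = 0.3350 / 0.6871 × 100 = 48.75 %

48.75 %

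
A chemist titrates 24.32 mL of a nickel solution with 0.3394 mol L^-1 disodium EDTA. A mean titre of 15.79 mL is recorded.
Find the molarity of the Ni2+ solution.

0.2204 mol/L

Ni^2+ + EDTA^4- → [Ni(EDTA)]^2-
n(EDTA) = 0.01579 L × 0.3394 mol/L = 5.359 × 10^-3 mol
n(Ni2+) = 5.359 × 10^-3 mol (1:1 mole ratio)
[Ni2+] = 5.359 × 10^-3 mol / 0.02432 L = 0.2204 mol/L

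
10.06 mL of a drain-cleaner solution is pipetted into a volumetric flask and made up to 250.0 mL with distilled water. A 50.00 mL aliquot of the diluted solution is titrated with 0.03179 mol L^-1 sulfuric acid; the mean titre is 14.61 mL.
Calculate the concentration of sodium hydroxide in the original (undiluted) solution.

2 NaOH + H2SO4 → Na2SO4 + 2 H2O
n(H2SO4) = 0.01461 × 0.03179 = 4.645 × 10^-4 mol
From the 2:1 ratio, n(NaOH) in the aliquot = 2/1 × 4.645 × 10^-4 = 9.289 × 10^-4 mol
[NaOH]_dilute = 9.289 × 10^-4 / 0.05000 = 0.01858 mol/L
Dilution factor = 250.0 / 10.06 = 24.85
[NaOH]_stock = 0.01858 × 24.85 = 0.4617 mol/L

0.4617 mol/L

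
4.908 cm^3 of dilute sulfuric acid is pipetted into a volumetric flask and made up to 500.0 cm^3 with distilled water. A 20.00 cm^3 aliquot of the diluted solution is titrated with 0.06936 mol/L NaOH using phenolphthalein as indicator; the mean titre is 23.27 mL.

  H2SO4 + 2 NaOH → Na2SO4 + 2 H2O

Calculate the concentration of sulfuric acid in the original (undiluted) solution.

4.111 mol/L

n(NaOH) = 0.02327 × 0.06936 = 1.614 × 10^-3 mol
From the 1:2 ratio, n(H2SO4) in the aliquot = 1/2 × 1.614 × 10^-3 = 8.070 × 10^-4 mol
[H2SO4]_dilute = 8.070 × 10^-4 / 0.02000 = 0.04035 mol/L
Dilution factor = 500.0 / 4.908 = 101.9
[H2SO4]_stock = 0.04035 × 101.9 = 4.111 mol/L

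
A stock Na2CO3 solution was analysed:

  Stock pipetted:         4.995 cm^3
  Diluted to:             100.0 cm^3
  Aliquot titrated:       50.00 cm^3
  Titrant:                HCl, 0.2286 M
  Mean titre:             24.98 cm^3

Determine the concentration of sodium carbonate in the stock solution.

Na2CO3 + 2 HCl → 2 NaCl + H2O + CO2
n(HCl) = 0.02498 × 0.2286 = 5.710 × 10^-3 mol
From the 1:2 ratio, n(Na2CO3) in the aliquot = 1/2 × 5.710 × 10^-3 = 2.855 × 10^-3 mol
[Na2CO3]_dilute = 2.855 × 10^-3 / 0.05000 = 0.05710 mol/L
Dilution factor = 100.0 / 4.995 = 20.02
[Na2CO3]_stock = 0.05710 × 20.02 = 1.143 mol/L

1.143 M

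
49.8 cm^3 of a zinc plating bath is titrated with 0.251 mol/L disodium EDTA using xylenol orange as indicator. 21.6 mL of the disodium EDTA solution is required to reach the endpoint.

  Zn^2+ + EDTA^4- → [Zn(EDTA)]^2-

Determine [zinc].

0.109 mol/L

n(EDTA) = 0.0216 L × 0.251 mol/L = 5.42 × 10^-3 mol
n(Zn2+) = 5.42 × 10^-3 mol (1:1 mole ratio)
[Zn2+] = 5.42 × 10^-3 mol / 0.0498 L = 0.109 mol/L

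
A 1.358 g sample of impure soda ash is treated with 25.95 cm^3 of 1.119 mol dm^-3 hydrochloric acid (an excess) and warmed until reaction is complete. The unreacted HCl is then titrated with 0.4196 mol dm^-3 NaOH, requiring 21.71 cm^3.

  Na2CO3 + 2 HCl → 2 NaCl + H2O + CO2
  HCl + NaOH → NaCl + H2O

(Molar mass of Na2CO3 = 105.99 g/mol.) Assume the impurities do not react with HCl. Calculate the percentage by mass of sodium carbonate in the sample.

77.77 %

n(HCl) added = 0.02595 × 1.119 = 0.02904 mol
n(NaOH) used in back-titration = 0.02171 × 0.4196 = 9.110 × 10^-3 mol
n(HCl) left over = 9.110 × 10^-3 mol (1:1 ratio)
n(HCl) consumed by analyte = 0.02904 − 9.110 × 10^-3 = 0.01993 mol
From the 1:2 ratio, n(Na2CO3) = 1/2 × 0.01993 = 9.964 × 10^-3 mol
mass of Na2CO3 = 9.964 × 10^-3 × 105.99 = 1.056 g
% Na2CO3 = 1.056 / 1.358 × 100 = 77.77 %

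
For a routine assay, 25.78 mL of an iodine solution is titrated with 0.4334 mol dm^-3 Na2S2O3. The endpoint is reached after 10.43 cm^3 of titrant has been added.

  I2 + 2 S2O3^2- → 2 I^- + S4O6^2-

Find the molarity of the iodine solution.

n(Na2S2O3) = 0.01043 L × 0.4334 mol/L = 4.520 × 10^-3 mol
From the 1:2 mole ratio, n(I2) = 1/2 × 4.520 × 10^-3 = 2.260 × 10^-3 mol
[I2] = 2.260 × 10^-3 mol / 0.02578 L = 0.08767 mol/L

0.08767 mol/L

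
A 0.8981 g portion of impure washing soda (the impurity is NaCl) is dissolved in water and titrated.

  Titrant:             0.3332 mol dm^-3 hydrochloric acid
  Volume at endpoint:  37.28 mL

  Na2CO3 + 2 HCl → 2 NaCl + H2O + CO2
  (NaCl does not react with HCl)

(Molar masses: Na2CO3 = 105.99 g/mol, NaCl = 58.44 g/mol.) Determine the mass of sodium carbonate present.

n(HCl) = 0.03728 × 0.3332 = 0.01242 mol
Let x = n(Na2CO3), y = n(NaCl).
Titrant: 2x = 0.01242;  mass: 105.99x + 58.44y = 0.8981
Solving, x = 6.211 × 10^-3 mol, y = 4.104 × 10^-3 mol
mass of Na2CO3 = 6.211 × 10^-3 × 105.99 = 0.6583 g

0.6583 g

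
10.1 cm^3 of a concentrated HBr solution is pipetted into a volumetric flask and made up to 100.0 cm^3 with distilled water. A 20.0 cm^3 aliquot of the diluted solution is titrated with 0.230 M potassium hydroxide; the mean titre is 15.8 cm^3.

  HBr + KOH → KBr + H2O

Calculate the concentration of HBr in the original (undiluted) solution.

n(KOH) = 0.0158 × 0.230 = 3.63 × 10^-3 mol
n(HBr) in the aliquot = 3.63 × 10^-3 mol (1:1 ratio)
[HBr]_dilute = 3.63 × 10^-3 / 0.0200 = 0.182 mol/L
Dilution factor = 100.0 / 10.1 = 9.901
[HBr]_stock = 0.182 × 9.901 = 1.80 mol/L

1.80 M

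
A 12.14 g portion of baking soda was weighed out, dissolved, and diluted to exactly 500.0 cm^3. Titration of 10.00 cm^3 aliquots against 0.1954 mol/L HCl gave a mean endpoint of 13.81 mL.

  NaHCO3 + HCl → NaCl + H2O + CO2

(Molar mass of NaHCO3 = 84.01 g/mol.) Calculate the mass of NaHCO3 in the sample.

11.33 g

n(HCl) per titration = 0.01381 × 0.1954 = 2.698 × 10^-3 mol
n(NaHCO3) in each aliquot = 2.698 × 10^-3 mol (1:1 ratio)
n(NaHCO3) in the whole flask = 2.698 × 10^-3 × 500.0/10.00 = 0.1349 mol
mass of NaHCO3 = 0.1349 × 84.01 = 11.33 g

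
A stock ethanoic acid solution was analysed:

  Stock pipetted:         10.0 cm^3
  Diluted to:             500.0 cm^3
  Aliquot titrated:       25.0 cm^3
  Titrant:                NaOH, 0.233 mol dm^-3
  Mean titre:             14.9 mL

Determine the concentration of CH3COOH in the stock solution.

CH3COOH + NaOH → CH3COONa + H2O
n(NaOH) = 0.0149 × 0.233 = 3.47 × 10^-3 mol
n(CH3COOH) in the aliquot = 3.47 × 10^-3 mol (1:1 ratio)
[CH3COOH]_dilute = 3.47 × 10^-3 / 0.0250 = 0.139 mol/L
Dilution factor = 500.0 / 10.0 = 50.00
[CH3COOH]_stock = 0.139 × 50.00 = 6.94 mol/L

6.94 mol/L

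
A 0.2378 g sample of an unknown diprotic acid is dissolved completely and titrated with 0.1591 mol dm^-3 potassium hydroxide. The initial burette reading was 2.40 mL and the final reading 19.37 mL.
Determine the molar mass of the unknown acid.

176.2 g/mol

n(KOH) = 0.01697 L × 0.1591 mol/L = 2.700 × 10^-3 mol
From the 1:2 ratio, n(H2A) = 1/2 × 2.700 × 10^-3 = 1.350 × 10^-3 mol
M = m / n = 0.2378 g / 1.350 × 10^-3 mol = 176.2 g/mol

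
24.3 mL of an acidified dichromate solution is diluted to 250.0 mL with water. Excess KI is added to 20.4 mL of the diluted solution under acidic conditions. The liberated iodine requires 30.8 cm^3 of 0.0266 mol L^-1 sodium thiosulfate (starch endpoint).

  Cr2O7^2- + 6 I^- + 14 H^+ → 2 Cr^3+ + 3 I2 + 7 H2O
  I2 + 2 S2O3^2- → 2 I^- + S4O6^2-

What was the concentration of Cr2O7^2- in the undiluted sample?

0.0689 mol/L

n(S2O3^2-) = 0.0308 × 0.0266 = 8.19 × 10^-4 mol
n(I2) = n(S2O3^2-)/2 = 4.10 × 10^-4 mol
From the 1:3 ratio, n(Cr2O7^2-) in the aliquot = 1/3 × 4.10 × 10^-4 = 1.37 × 10^-4 mol
[Cr2O7^2-]_dilute = 1.37 × 10^-4 / 0.0204 = 0.00669 mol/L
[Cr2O7^2-]_original = 0.00669 × 250.0/24.3 = 0.0689 mol/L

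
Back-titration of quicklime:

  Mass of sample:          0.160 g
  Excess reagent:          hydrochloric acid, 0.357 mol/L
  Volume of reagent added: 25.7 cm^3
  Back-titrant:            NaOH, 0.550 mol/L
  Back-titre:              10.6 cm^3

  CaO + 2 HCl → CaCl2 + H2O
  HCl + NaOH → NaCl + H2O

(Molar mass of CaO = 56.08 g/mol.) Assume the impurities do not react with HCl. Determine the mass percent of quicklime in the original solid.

n(HCl) added = 0.0257 × 0.357 = 9.17 × 10^-3 mol
n(NaOH) used in back-titration = 0.0106 × 0.550 = 5.83 × 10^-3 mol
n(HCl) left over = 5.83 × 10^-3 mol (1:1 ratio)
n(HCl) consumed by analyte = 9.17 × 10^-3 − 5.83 × 10^-3 = 3.34 × 10^-3 mol
From the 1:2 ratio, n(CaO) = 1/2 × 3.34 × 10^-3 = 1.67 × 10^-3 mol
mass of CaO = 1.67 × 10^-3 × 56.08 = 0.0938 g
% CaO = 0.0938 / 0.160 × 100 = 58.6 %

58.6 %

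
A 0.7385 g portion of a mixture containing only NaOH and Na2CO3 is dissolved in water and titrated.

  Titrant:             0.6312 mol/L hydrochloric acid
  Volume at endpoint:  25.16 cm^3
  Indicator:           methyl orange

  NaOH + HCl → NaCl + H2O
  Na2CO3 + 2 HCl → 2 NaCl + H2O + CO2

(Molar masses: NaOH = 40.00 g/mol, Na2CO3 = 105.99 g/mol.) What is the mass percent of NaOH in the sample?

n(HCl) = 0.02516 × 0.6312 = 0.01588 mol
Let x = n(NaOH), y = n(Na2CO3).
Titrant: 1x + 2y = 0.01588;  mass: 40.00x + 105.99y = 0.7385
Solving, x = 7.935 × 10^-3 mol, y = 3.973 × 10^-3 mol
mass of NaOH = 7.935 × 10^-3 × 40.00 = 0.3174 g
% NaOH = 0.3174 / 0.7385 × 100 = 42.98 %

42.98 %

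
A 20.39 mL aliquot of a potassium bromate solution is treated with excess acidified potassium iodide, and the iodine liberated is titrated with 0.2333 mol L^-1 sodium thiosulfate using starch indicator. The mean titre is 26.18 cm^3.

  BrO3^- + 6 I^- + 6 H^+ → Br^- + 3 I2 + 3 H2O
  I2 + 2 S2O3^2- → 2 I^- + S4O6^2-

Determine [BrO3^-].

n(S2O3^2-) = 0.02618 × 0.2333 = 6.108 × 10^-3 mol
n(I2) = n(S2O3^2-)/2 = 3.054 × 10^-3 mol
From the 1:3 ratio, n(BrO3^-) in the aliquot = 1/3 × 3.054 × 10^-3 = 1.018 × 10^-3 mol
[BrO3^-] = 1.018 × 10^-3 / 0.02039 = 0.04992 mol/L

0.04992 mol/L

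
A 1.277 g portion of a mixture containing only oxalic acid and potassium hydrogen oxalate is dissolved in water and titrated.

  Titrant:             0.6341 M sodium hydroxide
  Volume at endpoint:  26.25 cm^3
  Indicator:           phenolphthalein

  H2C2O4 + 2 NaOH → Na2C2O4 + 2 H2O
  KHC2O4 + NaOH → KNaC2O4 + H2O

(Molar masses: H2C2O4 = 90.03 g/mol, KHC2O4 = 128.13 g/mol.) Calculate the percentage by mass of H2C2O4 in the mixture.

n(NaOH) = 0.02625 × 0.6341 = 0.01665 mol
Let x = n(H2C2O4), y = n(KHC2O4).
Titrant: 2x + 1y = 0.01665;  mass: 90.03x + 128.13y = 1.277
Solving, x = 5.148 × 10^-3 mol, y = 6.349 × 10^-3 mol
mass of H2C2O4 = 5.148 × 10^-3 × 90.03 = 0.4635 g
% H2C2O4 = 0.4635 / 1.277 × 100 = 36.29 %

36.29 %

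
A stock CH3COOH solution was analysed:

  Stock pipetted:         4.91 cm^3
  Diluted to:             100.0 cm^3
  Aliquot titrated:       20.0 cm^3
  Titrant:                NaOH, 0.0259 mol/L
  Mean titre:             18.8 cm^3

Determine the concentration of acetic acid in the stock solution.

CH3COOH + NaOH → CH3COONa + H2O
n(NaOH) = 0.0188 × 0.0259 = 4.87 × 10^-4 mol
n(CH3COOH) in the aliquot = 4.87 × 10^-4 mol (1:1 ratio)
[CH3COOH]_dilute = 4.87 × 10^-4 / 0.0200 = 0.0243 mol/L
Dilution factor = 100.0 / 4.91 = 20.37
[CH3COOH]_stock = 0.0243 × 20.37 = 0.496 mol/L

0.496 mol/L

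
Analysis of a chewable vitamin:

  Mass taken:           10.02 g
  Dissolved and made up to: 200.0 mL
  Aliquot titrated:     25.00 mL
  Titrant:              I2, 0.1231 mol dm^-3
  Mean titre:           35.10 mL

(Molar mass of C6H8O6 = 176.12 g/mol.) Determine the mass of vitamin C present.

C6H8O6 + I2 → C6H6O6 + 2 HI
n(I2) per titration = 0.03510 × 0.1231 = 4.321 × 10^-3 mol
n(C6H8O6) in each aliquot = 4.321 × 10^-3 mol (1:1 ratio)
n(C6H8O6) in the whole flask = 4.321 × 10^-3 × 200.0/25.00 = 0.03457 mol
mass of C6H8O6 = 0.03457 × 176.12 = 6.088 g

6.088 g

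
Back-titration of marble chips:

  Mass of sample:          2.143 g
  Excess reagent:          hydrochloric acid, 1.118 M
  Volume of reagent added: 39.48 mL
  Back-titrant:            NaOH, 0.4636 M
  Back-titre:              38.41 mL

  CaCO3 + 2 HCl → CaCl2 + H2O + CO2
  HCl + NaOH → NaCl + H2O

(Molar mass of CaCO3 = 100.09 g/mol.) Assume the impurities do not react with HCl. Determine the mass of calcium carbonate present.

1.318 g

n(HCl) added = 0.03948 × 1.118 = 0.04414 mol
n(NaOH) used in back-titration = 0.03841 × 0.4636 = 0.01781 mol
n(HCl) left over = 0.01781 mol (1:1 ratio)
n(HCl) consumed by analyte = 0.04414 − 0.01781 = 0.02633 mol
From the 1:2 ratio, n(CaCO3) = 1/2 × 0.02633 = 0.01317 mol
mass of CaCO3 = 0.01317 × 100.09 = 1.318 g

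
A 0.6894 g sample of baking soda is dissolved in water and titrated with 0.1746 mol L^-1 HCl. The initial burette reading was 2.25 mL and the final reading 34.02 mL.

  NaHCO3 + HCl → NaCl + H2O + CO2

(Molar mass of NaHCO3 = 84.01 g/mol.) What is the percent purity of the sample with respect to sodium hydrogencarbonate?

67.60 %

n(HCl) = 0.03177 L × 0.1746 mol/L = 5.547 × 10^-3 mol
n(NaHCO3) = 5.547 × 10^-3 mol (1:1 ratio)
mass of NaHCO3 = 5.547 × 10^-3 × 84.01 g/mol = 0.4660 g
% NaHCO3 = 0.4660 / 0.6894 × 100 = 67.60 %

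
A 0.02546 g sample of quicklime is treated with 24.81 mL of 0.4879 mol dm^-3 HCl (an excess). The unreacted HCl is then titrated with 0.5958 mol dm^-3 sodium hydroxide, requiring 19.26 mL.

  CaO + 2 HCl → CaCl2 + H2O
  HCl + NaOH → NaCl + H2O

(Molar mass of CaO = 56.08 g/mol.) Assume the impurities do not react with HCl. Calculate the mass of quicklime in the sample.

n(HCl) added = 0.02481 × 0.4879 = 0.01210 mol
n(NaOH) used in back-titration = 0.01926 × 0.5958 = 0.01148 mol
n(HCl) left over = 0.01148 mol (1:1 ratio)
n(HCl) consumed by analyte = 0.01210 − 0.01148 = 6.297 × 10^-4 mol
From the 1:2 ratio, n(CaO) = 1/2 × 6.297 × 10^-4 = 3.148 × 10^-4 mol
mass of CaO = 3.148 × 10^-4 × 56.08 = 0.01766 g

0.01766 g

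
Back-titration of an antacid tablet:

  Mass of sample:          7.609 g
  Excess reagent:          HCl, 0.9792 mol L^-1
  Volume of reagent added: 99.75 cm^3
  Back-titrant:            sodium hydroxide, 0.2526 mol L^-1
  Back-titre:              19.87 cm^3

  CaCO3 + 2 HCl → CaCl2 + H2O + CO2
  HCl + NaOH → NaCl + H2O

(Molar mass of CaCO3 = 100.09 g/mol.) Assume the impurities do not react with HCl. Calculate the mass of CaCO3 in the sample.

4.637 g

n(HCl) added = 0.09975 × 0.9792 = 0.09768 mol
n(NaOH) used in back-titration = 0.01987 × 0.2526 = 5.019 × 10^-3 mol
n(HCl) left over = 5.019 × 10^-3 mol (1:1 ratio)
n(HCl) consumed by analyte = 0.09768 − 5.019 × 10^-3 = 0.09266 mol
From the 1:2 ratio, n(CaCO3) = 1/2 × 0.09266 = 0.04633 mol
mass of CaCO3 = 0.04633 × 100.09 = 4.637 g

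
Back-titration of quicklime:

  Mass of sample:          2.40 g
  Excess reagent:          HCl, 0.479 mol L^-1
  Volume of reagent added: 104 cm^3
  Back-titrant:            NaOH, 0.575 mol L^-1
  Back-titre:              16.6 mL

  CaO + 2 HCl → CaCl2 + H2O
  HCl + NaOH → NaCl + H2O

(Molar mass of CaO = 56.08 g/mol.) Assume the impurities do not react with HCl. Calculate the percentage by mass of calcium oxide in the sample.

n(HCl) added = 0.104 × 0.479 = 0.0498 mol
n(NaOH) used in back-titration = 0.0166 × 0.575 = 9.54 × 10^-3 mol
n(HCl) left over = 9.54 × 10^-3 mol (1:1 ratio)
n(HCl) consumed by analyte = 0.0498 − 9.54 × 10^-3 = 0.0403 mol
From the 1:2 ratio, n(CaO) = 1/2 × 0.0403 = 0.0201 mol
mass of CaO = 0.0201 × 56.08 = 1.13 g
% CaO = 1.13 / 2.40 × 100 = 47.0 %

47.0 %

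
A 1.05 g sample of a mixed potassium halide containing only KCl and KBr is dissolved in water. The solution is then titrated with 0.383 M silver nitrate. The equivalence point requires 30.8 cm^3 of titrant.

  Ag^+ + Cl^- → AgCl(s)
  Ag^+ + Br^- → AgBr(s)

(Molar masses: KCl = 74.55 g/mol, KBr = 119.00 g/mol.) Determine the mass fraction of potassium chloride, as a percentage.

n(AgNO3) = 0.0308 × 0.383 = 0.0118 mol
Let x = n(KCl), y = n(KBr).
Titrant: 1x + 1y = 0.0118;  mass: 74.55x + 119.00y = 1.05
Solving, x = 7.96 × 10^-3 mol, y = 3.84 × 10^-3 mol
mass of KCl = 7.96 × 10^-3 × 74.55 = 0.593 g
% KCl = 0.593 / 1.05 × 100 = 56.5 %

56.5 %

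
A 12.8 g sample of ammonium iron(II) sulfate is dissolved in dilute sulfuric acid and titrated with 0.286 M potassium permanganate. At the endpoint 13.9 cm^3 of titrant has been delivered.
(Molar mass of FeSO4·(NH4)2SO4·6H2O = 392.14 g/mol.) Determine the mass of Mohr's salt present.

7.79 g

MnO4^- + 5 Fe^2+ + 8 H^+ → Mn^2+ + 5 Fe^3+ + 4 H2O
n(KMnO4) = 0.0139 L × 0.286 mol/L = 3.98 × 10^-3 mol
From the 5:1 ratio, n(FeSO4·(NH4)2SO4·6H2O) = 5/1 × 3.98 × 10^-3 = 0.0199 mol
mass of FeSO4·(NH4)2SO4·6H2O = 0.0199 × 392.14 g/mol = 7.79 g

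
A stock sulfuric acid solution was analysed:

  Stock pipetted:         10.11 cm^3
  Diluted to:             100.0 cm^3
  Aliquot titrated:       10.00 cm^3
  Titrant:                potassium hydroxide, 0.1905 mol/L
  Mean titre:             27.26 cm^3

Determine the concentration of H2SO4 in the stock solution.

H2SO4 + 2 KOH → K2SO4 + 2 H2O
n(KOH) = 0.02726 × 0.1905 = 5.193 × 10^-3 mol
From the 1:2 ratio, n(H2SO4) in the aliquot = 1/2 × 5.193 × 10^-3 = 2.597 × 10^-3 mol
[H2SO4]_dilute = 2.597 × 10^-3 / 0.01000 = 0.2597 mol/L
Dilution factor = 100.0 / 10.11 = 9.891
[H2SO4]_stock = 0.2597 × 9.891 = 2.568 mol/L

2.568 mol/L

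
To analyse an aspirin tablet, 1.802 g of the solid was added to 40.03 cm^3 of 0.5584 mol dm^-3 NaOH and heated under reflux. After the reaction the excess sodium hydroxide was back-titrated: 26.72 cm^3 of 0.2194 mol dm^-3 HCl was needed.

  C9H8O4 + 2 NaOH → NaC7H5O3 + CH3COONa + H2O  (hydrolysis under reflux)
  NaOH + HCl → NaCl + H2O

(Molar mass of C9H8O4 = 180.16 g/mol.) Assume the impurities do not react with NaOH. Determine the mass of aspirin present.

1.485 g

n(NaOH) added = 0.04003 × 0.5584 = 0.02235 mol
n(HCl) used in back-titration = 0.02672 × 0.2194 = 5.862 × 10^-3 mol
n(NaOH) left over = 5.862 × 10^-3 mol (1:1 ratio)
n(NaOH) consumed by analyte = 0.02235 − 5.862 × 10^-3 = 0.01649 mol
From the 1:2 ratio, n(C9H8O4) = 1/2 × 0.01649 = 8.245 × 10^-3 mol
mass of C9H8O4 = 8.245 × 10^-3 × 180.16 = 1.485 g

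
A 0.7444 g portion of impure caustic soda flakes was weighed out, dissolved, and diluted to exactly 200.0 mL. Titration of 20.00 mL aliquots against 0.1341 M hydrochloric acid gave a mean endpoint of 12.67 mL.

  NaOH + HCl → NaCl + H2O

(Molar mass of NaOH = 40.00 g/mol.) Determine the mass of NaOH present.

0.6796 g

n(HCl) per titration = 0.01267 × 0.1341 = 1.699 × 10^-3 mol
n(NaOH) in each aliquot = 1.699 × 10^-3 mol (1:1 ratio)
n(NaOH) in the whole flask = 1.699 × 10^-3 × 200.0/20.00 = 0.01699 mol
mass of NaOH = 0.01699 × 40.00 = 0.6796 g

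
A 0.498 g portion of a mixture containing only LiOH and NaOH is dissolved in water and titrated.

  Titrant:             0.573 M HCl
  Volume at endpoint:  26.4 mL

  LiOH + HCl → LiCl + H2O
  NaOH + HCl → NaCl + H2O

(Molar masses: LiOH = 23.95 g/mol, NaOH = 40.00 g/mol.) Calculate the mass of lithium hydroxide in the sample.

0.160 g

n(HCl) = 0.0264 × 0.573 = 0.0151 mol
Let x = n(LiOH), y = n(NaOH).
Titrant: 1x + 1y = 0.0151;  mass: 23.95x + 40.00y = 0.498
Solving, x = 6.67 × 10^-3 mol, y = 8.46 × 10^-3 mol
mass of LiOH = 6.67 × 10^-3 × 23.95 = 0.160 g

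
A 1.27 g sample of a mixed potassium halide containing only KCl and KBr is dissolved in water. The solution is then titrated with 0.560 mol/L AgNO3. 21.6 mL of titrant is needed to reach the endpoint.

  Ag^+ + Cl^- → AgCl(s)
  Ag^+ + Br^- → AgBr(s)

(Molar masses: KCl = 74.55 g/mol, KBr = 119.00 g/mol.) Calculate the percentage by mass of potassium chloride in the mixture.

n(AgNO3) = 0.0216 × 0.560 = 0.0121 mol
Let x = n(KCl), y = n(KBr).
Titrant: 1x + 1y = 0.0121;  mass: 74.55x + 119.00y = 1.27
Solving, x = 3.81 × 10^-3 mol, y = 8.28 × 10^-3 mol
mass of KCl = 3.81 × 10^-3 × 74.55 = 0.284 g
% KCl = 0.284 / 1.27 × 100 = 22.4 %

22.4 %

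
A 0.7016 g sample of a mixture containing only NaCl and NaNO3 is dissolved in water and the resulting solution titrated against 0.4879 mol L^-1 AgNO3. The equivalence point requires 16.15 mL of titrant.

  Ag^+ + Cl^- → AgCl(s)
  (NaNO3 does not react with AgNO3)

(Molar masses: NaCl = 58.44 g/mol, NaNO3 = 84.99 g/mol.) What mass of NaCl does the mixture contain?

0.4605 g

n(AgNO3) = 0.01615 × 0.4879 = 7.880 × 10^-3 mol
Let x = n(NaCl), y = n(NaNO3).
Titrant: 1x = 7.880 × 10^-3;  mass: 58.44x + 84.99y = 0.7016
Solving, x = 7.880 × 10^-3 mol, y = 2.837 × 10^-3 mol
mass of NaCl = 7.880 × 10^-3 × 58.44 = 0.4605 g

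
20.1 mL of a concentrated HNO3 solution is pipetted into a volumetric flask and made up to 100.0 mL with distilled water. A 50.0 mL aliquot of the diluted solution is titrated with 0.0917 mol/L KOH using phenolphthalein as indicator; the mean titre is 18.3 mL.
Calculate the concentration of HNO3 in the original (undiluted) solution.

0.167 mol/L

HNO3 + KOH → KNO3 + H2O
n(KOH) = 0.0183 × 0.0917 = 1.68 × 10^-3 mol
n(HNO3) in the aliquot = 1.68 × 10^-3 mol (1:1 ratio)
[HNO3]_dilute = 1.68 × 10^-3 / 0.0500 = 0.0336 mol/L
Dilution factor = 100.0 / 20.1 = 4.975
[HNO3]_stock = 0.0336 × 4.975 = 0.167 mol/L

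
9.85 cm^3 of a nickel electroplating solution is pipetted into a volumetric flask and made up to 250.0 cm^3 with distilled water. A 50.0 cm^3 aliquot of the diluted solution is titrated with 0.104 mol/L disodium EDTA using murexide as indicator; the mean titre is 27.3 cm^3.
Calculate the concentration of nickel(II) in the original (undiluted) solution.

Ni^2+ + EDTA^4- → [Ni(EDTA)]^2-
n(EDTA) = 0.0273 × 0.104 = 2.84 × 10^-3 mol
n(Ni2+) in the aliquot = 2.84 × 10^-3 mol (1:1 ratio)
[Ni2+]_dilute = 2.84 × 10^-3 / 0.0500 = 0.0568 mol/L
Dilution factor = 250.0 / 9.85 = 25.38
[Ni2+]_stock = 0.0568 × 25.38 = 1.44 mol/L

1.44 mol/L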